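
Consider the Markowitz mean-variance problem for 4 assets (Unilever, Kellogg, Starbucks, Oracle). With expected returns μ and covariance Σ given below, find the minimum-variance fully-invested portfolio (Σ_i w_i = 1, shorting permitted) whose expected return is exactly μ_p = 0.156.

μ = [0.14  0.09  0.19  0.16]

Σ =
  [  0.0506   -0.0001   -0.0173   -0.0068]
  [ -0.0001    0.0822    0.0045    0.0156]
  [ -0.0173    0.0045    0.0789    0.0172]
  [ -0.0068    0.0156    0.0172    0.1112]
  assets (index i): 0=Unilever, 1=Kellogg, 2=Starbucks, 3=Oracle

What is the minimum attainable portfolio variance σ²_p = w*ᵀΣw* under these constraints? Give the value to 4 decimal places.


0.0179

g=Σ⁻¹μ = [3.9396  0.7243  2.9873  1.1161]
h=Σ⁻¹𝟙 = [26.2893  10.0361  16.4158  6.6534]
a=μᵀg=1.362890  b=𝟙ᵀg=8.767287  c=𝟙ᵀh=59.394531  D=ac−b²=4.082915
λ₁=(c·0.156−b)/D = (59.394531·0.156−8.767287)/4.082915 = 0.122035
λ₂=(a−b·0.156)/D = (1.362890−8.767287·0.156)/4.082915 = -0.001177
w* = 0.122035·g + -0.001177·h:
  w_0 = 0.122035·3.9396 + -0.001177·26.2893 = 0.4498  (Unilever)
  w_1 = 0.122035·0.7243 + -0.001177·10.0361 = 0.0766  (Kellogg)
  w_2 = 0.122035·2.9873 + -0.001177·16.4158 = 0.3452  (Starbucks)
  w_3 = 0.122035·1.1161 + -0.001177·6.6534 = 0.1284  (Oracle)
Σw_i=1.0000  μᵀw=0.1560
σ²=wᵀΣw=λ₁·μ_p+λ₂ = 0.122035·0.156 + -0.001177 = 0.017860 ≈ 0.0179


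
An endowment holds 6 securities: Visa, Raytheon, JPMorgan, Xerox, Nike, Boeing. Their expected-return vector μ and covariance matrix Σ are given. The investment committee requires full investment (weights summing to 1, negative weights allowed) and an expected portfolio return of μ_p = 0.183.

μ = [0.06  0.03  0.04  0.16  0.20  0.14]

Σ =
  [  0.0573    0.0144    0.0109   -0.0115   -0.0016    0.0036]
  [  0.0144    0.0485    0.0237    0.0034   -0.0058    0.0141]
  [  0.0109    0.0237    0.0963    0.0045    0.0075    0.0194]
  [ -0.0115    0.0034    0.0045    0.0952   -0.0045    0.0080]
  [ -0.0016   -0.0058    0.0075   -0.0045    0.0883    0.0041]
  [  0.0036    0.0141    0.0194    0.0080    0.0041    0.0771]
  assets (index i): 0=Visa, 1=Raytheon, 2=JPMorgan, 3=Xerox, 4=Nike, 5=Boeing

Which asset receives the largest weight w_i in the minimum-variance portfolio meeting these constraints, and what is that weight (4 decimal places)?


u=Σ⁻¹μ = [1.4363  0.0707  -0.3370  1.8523  2.3489  1.5035]
v=Σ⁻¹𝟙 = [15.9335  13.3083  2.3007  11.8233  12.5552  7.3190]
a=μᵀu=1.051453  b=𝟙ᵀu=6.874720  c=𝟙ᵀv=63.240071  D=ac−b²=19.232193
λ₁=(c·0.183−b)/D = (63.240071·0.183−6.874720)/19.232193 = 0.244289
λ₂=(a−b·0.183)/D = (1.051453−6.874720·0.183)/19.232193 = -0.010743
w* = 0.244289·u + -0.010743·v:
  w_0 = 0.244289·1.4363 + -0.010743·15.9335 = 0.1797  (Visa)
  w_1 = 0.244289·0.0707 + -0.010743·13.3083 = -0.1257  (Raytheon)
  w_2 = 0.244289·-0.3370 + -0.010743·2.3007 = -0.1070  (JPMorgan)
  w_3 = 0.244289·1.8523 + -0.010743·11.8233 = 0.3255  (Xerox)
  w_4 = 0.244289·2.3489 + -0.010743·12.5552 = 0.4389  (Nike)
  w_5 = 0.244289·1.5035 + -0.010743·7.3190 = 0.2887  (Boeing)
Σw_i=1.0000  μᵀw=0.1830
σ²=wᵀΣw=λ₁·μ_p+λ₂ = 0.244289·0.183 + -0.010743 = 0.033961 ≈ 0.0340

Nike (0.4389)


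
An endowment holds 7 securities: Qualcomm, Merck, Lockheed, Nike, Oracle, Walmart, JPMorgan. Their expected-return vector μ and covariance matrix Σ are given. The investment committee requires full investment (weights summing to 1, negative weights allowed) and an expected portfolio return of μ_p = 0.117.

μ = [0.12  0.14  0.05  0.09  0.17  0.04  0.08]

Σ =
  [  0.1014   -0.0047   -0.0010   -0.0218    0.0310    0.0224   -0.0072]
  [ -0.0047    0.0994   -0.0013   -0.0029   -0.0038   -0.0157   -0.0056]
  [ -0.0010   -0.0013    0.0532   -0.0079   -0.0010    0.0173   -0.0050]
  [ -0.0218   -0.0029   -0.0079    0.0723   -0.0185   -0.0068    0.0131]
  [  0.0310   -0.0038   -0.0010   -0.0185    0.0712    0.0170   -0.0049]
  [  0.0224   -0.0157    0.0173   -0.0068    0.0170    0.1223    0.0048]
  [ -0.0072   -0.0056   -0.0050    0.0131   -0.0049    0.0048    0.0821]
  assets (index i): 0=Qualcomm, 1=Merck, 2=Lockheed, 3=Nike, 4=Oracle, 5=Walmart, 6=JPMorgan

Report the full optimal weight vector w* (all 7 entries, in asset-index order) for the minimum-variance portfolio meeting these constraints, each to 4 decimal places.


p=Σ⁻¹μ = [1.0397  1.6850  1.5474  2.2881  2.7549  -0.1642  1.0837]
q=Σ⁻¹𝟙 = [10.7180  13.3529  23.1169  22.3027  16.3355  3.1297  12.6722]
a=μᵀp=1.192434  b=𝟙ᵀp=10.234657  c=𝟙ᵀq=101.627935  D=ac−b²=16.436425
λ₁=(c·0.117−b)/D = (101.627935·0.117−10.234657)/16.436425 = 0.100740
λ₂=(a−b·0.117)/D = (1.192434−10.234657·0.117)/16.436425 = -0.000305
w* = 0.100740·p + -0.000305·q:
  w_0 = 0.100740·1.0397 + -0.000305·10.7180 = 0.1015  (Qualcomm)
  w_1 = 0.100740·1.6850 + -0.000305·13.3529 = 0.1657  (Merck)
  w_2 = 0.100740·1.5474 + -0.000305·23.1169 = 0.1488  (Lockheed)
  w_3 = 0.100740·2.2881 + -0.000305·22.3027 = 0.2237  (Nike)
  w_4 = 0.100740·2.7549 + -0.000305·16.3355 = 0.2725  (Oracle)
  w_5 = 0.100740·-0.1642 + -0.000305·3.1297 = -0.0175  (Walmart)
  w_6 = 0.100740·1.0837 + -0.000305·12.6722 = 0.1053  (JPMorgan)
Σw_i=1.0000  μᵀw=0.1170
σ²=wᵀΣw=λ₁·μ_p+λ₂ = 0.100740·0.117 + -0.000305 = 0.011481 ≈ 0.0115

0.1015  0.1657  0.1488  0.2237  0.2725  -0.0175  0.1053


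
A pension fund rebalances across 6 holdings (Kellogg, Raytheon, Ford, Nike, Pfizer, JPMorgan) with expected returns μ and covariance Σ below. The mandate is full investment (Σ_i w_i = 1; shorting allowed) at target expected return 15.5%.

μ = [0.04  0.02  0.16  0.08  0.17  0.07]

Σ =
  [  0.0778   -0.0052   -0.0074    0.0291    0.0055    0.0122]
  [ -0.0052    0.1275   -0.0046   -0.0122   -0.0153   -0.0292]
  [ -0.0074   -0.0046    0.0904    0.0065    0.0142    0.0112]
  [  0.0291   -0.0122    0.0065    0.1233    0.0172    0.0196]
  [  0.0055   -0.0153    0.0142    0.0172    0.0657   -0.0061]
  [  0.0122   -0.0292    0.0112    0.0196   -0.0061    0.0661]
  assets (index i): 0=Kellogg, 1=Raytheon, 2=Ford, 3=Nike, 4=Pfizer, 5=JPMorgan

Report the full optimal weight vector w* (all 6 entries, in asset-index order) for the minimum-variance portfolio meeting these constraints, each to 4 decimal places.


p=Σ⁻¹μ = [0.2791  0.8519  1.2489  0.0116  2.6206  1.4106]
q=Σ⁻¹𝟙 = [9.6593  15.4063  7.2159  1.2511  17.9899  20.2181]
a=μᵀp=0.773189  b=𝟙ᵀp=6.422679  c=𝟙ᵀq=71.740627  D=ac−b²=14.218253
λ₁=(c·0.155−b)/D = (71.740627·0.155−6.422679)/14.218253 = 0.330358
λ₂=(a−b·0.155)/D = (0.773189−6.422679·0.155)/14.218253 = -0.015637
w* = 0.330358·p + -0.015637·q:
  w_0 = 0.330358·0.2791 + -0.015637·9.6593 = -0.0589  (Kellogg)
  w_1 = 0.330358·0.8519 + -0.015637·15.4063 = 0.0405  (Raytheon)
  w_2 = 0.330358·1.2489 + -0.015637·7.2159 = 0.2997  (Ford)
  w_3 = 0.330358·0.0116 + -0.015637·1.2511 = -0.0157  (Nike)
  w_4 = 0.330358·2.6206 + -0.015637·17.9899 = 0.5844  (Pfizer)
  w_5 = 0.330358·1.4106 + -0.015637·20.2181 = 0.1499  (JPMorgan)
Σw_i=1.0000  μᵀw=0.1550
σ²=wᵀΣw=λ₁·μ_p+λ₂ = 0.330358·0.155 + -0.015637 = 0.035569 ≈ 0.0356

-0.0589  0.0405  0.2997  -0.0157  0.5844  0.1499


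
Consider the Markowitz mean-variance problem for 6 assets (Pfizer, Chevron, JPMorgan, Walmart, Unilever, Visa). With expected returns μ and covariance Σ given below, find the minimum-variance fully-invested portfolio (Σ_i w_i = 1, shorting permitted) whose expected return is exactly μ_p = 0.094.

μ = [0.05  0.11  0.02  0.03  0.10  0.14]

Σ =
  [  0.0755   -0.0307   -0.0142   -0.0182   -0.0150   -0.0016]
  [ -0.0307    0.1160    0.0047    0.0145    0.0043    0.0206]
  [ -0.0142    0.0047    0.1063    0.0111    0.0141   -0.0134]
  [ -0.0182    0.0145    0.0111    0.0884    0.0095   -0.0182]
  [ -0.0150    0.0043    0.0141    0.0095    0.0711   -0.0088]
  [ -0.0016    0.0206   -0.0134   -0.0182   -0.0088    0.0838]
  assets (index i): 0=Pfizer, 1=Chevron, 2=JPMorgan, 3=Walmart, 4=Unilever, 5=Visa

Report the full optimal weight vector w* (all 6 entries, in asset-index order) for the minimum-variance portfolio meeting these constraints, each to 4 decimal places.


0.2178  0.1295  0.0248  0.0810  0.2658  0.2812

g=Σ⁻¹μ = [1.6367  0.8860  0.2953  0.6872  1.7789  1.8674]
h=Σ⁻¹𝟙 = [26.6851  9.6640  10.8065  15.5283  16.9902  16.9517]
a=μᵀg=0.645145  b=𝟙ᵀg=7.151541  c=𝟙ᵀh=96.625942  D=ac−b²=11.193183
λ₁=(c·0.094−b)/D = (96.625942·0.094−7.151541)/11.193183 = 0.172542
λ₂=(a−b·0.094)/D = (0.645145−7.151541·0.094)/11.193183 = -0.002421
w* = 0.172542·g + -0.002421·h:
  w_0 = 0.172542·1.6367 + -0.002421·26.6851 = 0.2178  (Pfizer)
  w_1 = 0.172542·0.8860 + -0.002421·9.6640 = 0.1295  (Chevron)
  w_2 = 0.172542·0.2953 + -0.002421·10.8065 = 0.0248  (JPMorgan)
  w_3 = 0.172542·0.6872 + -0.002421·15.5283 = 0.0810  (Walmart)
  w_4 = 0.172542·1.7789 + -0.002421·16.9902 = 0.2658  (Unilever)
  w_5 = 0.172542·1.8674 + -0.002421·16.9517 = 0.2812  (Visa)
Σw_i=1.0000  μᵀw=0.0940
σ²=wᵀΣw=λ₁·μ_p+λ₂ = 0.172542·0.094 + -0.002421 = 0.013798 ≈ 0.0138


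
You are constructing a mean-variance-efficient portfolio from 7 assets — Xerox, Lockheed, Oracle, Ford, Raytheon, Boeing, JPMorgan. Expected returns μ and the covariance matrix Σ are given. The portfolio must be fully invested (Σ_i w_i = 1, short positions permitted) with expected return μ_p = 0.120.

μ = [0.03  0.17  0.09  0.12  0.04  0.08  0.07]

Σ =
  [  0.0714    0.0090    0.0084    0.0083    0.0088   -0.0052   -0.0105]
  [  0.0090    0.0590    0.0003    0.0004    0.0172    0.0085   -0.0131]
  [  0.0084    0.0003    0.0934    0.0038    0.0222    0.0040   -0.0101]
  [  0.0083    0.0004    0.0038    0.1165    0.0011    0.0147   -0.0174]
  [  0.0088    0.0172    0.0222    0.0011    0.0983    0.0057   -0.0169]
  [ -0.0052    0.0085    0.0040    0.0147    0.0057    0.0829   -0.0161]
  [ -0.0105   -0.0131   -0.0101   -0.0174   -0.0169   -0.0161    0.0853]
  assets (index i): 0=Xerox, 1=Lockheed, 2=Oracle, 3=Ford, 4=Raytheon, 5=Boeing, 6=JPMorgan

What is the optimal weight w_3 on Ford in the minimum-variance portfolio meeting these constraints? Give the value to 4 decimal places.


0.1436

x=Σ⁻¹μ = [0.0926  3.1905  1.0973  1.1524  -0.1546  0.7461  1.7972]
y=Σ⁻¹𝟙 = [13.2775  15.8625  9.2839  8.9321  7.1373  13.1374  22.6088]
a=μᵀx=0.961510  b=𝟙ᵀx=7.921474  c=𝟙ᵀy=90.239717  D=ac−b²=24.016667
λ₁=(c·0.120−b)/D = (90.239717·0.120−7.921474)/24.016667 = 0.121053
λ₂=(a−b·0.120)/D = (0.961510−7.921474·0.120)/24.016667 = 0.000455
w* = 0.121053·x + 0.000455·y:
  w_0 = 0.121053·0.0926 + 0.000455·13.2775 = 0.0173  (Xerox)
  w_1 = 0.121053·3.1905 + 0.000455·15.8625 = 0.3934  (Lockheed)
  w_2 = 0.121053·1.0973 + 0.000455·9.2839 = 0.1371  (Oracle)
  w_3 = 0.121053·1.1524 + 0.000455·8.9321 = 0.1436  (Ford)
  w_4 = 0.121053·-0.1546 + 0.000455·7.1373 = -0.0155  (Raytheon)
  w_5 = 0.121053·0.7461 + 0.000455·13.1374 = 0.0963  (Boeing)
  w_6 = 0.121053·1.7972 + 0.000455·22.6088 = 0.2278  (JPMorgan)
Σw_i=1.0000  μᵀw=0.1200
σ²=wᵀΣw=λ₁·μ_p+λ₂ = 0.121053·0.120 + 0.000455 = 0.014982 ≈ 0.0150


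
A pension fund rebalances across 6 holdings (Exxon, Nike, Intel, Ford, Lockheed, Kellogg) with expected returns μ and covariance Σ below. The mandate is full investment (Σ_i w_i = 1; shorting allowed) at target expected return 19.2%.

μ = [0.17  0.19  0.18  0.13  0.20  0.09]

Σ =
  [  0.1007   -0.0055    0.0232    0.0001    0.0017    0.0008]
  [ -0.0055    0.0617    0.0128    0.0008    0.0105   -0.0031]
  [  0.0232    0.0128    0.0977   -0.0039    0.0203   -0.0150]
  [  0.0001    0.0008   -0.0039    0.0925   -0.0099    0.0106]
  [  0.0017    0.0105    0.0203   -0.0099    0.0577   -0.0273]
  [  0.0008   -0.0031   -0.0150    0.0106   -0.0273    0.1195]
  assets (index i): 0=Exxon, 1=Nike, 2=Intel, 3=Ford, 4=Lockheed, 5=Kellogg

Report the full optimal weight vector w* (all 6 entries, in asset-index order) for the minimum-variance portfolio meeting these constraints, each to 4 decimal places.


x=Σ⁻¹μ = [1.5936  2.5016  0.6647  1.6294  3.7704  1.6076]
y=Σ⁻¹𝟙 = [9.1516  12.9866  4.3978  11.6622  21.3175  13.0314]
a=μᵀx=1.976439  b=𝟙ᵀx=11.767257  c=𝟙ᵀy=72.547193  D=ac−b²=4.916777
λ₁=(c·0.192−b)/D = (72.547193·0.192−11.767257)/4.916777 = 0.439679
λ₂=(a−b·0.192)/D = (1.976439−11.767257·0.192)/4.916777 = -0.057532
w* = 0.439679·x + -0.057532·y:
  w_0 = 0.439679·1.5936 + -0.057532·9.1516 = 0.1742  (Exxon)
  w_1 = 0.439679·2.5016 + -0.057532·12.9866 = 0.3527  (Nike)
  w_2 = 0.439679·0.6647 + -0.057532·4.3978 = 0.0392  (Intel)
  w_3 = 0.439679·1.6294 + -0.057532·11.6622 = 0.0454  (Ford)
  w_4 = 0.439679·3.7704 + -0.057532·21.3175 = 0.4313  (Lockheed)
  w_5 = 0.439679·1.6076 + -0.057532·13.0314 = -0.0429  (Kellogg)
Σw_i=1.0000  μᵀw=0.1920
σ²=wᵀΣw=λ₁·μ_p+λ₂ = 0.439679·0.192 + -0.057532 = 0.026886 ≈ 0.0269

0.1742  0.3527  0.0392  0.0454  0.4313  -0.0429


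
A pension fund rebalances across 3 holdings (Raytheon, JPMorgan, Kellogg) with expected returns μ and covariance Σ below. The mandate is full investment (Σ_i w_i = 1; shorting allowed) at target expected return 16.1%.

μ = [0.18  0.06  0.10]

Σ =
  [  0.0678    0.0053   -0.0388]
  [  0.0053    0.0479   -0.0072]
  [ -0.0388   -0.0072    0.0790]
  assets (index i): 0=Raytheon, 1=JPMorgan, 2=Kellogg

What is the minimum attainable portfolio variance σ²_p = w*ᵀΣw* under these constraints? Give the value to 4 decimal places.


p=Σ⁻¹μ = [4.6537  1.2892  3.6689]
q=Σ⁻¹𝟙 = [29.7959  21.9835  29.2957]
a=μᵀp=1.281915  b=𝟙ᵀp=9.611844  c=𝟙ᵀq=81.075136  D=ac−b²=11.543892
λ₁=(c·0.161−b)/D = (81.075136·0.161−9.611844)/11.543892 = 0.298102
λ₂=(a−b·0.161)/D = (1.281915−9.611844·0.161)/11.543892 = -0.023007
w* = 0.298102·p + -0.023007·q:
  w_0 = 0.298102·4.6537 + -0.023007·29.7959 = 0.7018  (Raytheon)
  w_1 = 0.298102·1.2892 + -0.023007·21.9835 = -0.1215  (JPMorgan)
  w_2 = 0.298102·3.6689 + -0.023007·29.2957 = 0.4197  (Kellogg)
Σw_i=1.0000  μᵀw=0.1610
σ²=wᵀΣw=λ₁·μ_p+λ₂ = 0.298102·0.161 + -0.023007 = 0.024987 ≈ 0.0250

0.0250


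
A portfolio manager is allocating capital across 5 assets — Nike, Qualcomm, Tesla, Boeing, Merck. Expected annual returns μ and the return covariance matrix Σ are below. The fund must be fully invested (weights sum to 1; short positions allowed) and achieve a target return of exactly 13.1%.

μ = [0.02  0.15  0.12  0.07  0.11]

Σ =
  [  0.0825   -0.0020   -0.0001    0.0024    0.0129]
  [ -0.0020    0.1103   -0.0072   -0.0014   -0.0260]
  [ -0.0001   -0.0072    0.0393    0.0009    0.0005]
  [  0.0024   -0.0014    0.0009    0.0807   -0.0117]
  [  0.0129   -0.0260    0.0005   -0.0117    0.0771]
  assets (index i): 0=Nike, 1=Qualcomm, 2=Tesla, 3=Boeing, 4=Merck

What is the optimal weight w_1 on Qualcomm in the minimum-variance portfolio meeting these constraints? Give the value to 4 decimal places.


x=Σ⁻¹μ = [-0.1006  2.1433  3.3886  1.2072  2.3275]
y=Σ⁻¹𝟙 = [9.1667  15.6601  27.7596  14.8044  18.7840]
a=μᵀx=1.066644  b=𝟙ᵀx=8.966053  c=𝟙ᵀy=86.174807  D=ac−b²=11.527756
λ₁=(c·0.131−b)/D = (86.174807·0.131−8.966053)/11.527756 = 0.201500
λ₂=(a−b·0.131)/D = (1.066644−8.966053·0.131)/11.527756 = -0.009361
w* = 0.201500·x + -0.009361·y:
  w_0 = 0.201500·-0.1006 + -0.009361·9.1667 = -0.1061  (Nike)
  w_1 = 0.201500·2.1433 + -0.009361·15.6601 = 0.2853  (Qualcomm)
  w_2 = 0.201500·3.3886 + -0.009361·27.7596 = 0.4229  (Tesla)
  w_3 = 0.201500·1.2072 + -0.009361·14.8044 = 0.1047  (Boeing)
  w_4 = 0.201500·2.3275 + -0.009361·18.7840 = 0.2932  (Merck)
Σw_i=1.0000  μᵀw=0.1310
σ²=wᵀΣw=λ₁·μ_p+λ₂ = 0.201500·0.131 + -0.009361 = 0.017036 ≈ 0.0170

0.2853


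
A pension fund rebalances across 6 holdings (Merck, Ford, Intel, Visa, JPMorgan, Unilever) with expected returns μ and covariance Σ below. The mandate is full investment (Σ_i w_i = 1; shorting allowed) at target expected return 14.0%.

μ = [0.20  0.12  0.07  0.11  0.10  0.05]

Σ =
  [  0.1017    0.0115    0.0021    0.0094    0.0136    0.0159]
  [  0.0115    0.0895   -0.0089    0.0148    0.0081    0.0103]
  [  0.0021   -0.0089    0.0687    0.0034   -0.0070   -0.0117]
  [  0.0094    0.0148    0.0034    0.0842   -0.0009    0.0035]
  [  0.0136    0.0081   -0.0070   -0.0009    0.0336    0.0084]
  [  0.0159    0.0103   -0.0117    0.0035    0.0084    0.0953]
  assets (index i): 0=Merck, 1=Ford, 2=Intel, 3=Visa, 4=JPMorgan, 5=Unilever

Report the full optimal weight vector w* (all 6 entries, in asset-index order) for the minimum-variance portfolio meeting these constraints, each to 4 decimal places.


0.3512  0.1506  0.1184  0.1455  0.3137  -0.0794

g=Σ⁻¹μ = [1.4035  0.8972  1.3133  0.9611  2.4656  0.1021]
h=Σ⁻¹𝟙 = [2.4477  7.5972  19.4487  9.4296  29.0581  8.7438]
a=μᵀg=0.837684  b=𝟙ᵀg=7.142885  c=𝟙ᵀh=76.725228  D=ac−b²=13.250717
λ₁=(c·0.140−b)/D = (76.725228·0.140−7.142885)/13.250717 = 0.271581
λ₂=(a−b·0.140)/D = (0.837684−7.142885·0.140)/13.250717 = -0.012250
w* = 0.271581·g + -0.012250·h:
  w_0 = 0.271581·1.4035 + -0.012250·2.4477 = 0.3512  (Merck)
  w_1 = 0.271581·0.8972 + -0.012250·7.5972 = 0.1506  (Ford)
  w_2 = 0.271581·1.3133 + -0.012250·19.4487 = 0.1184  (Intel)
  w_3 = 0.271581·0.9611 + -0.012250·9.4296 = 0.1455  (Visa)
  w_4 = 0.271581·2.4656 + -0.012250·29.0581 = 0.3137  (JPMorgan)
  w_5 = 0.271581·0.1021 + -0.012250·8.7438 = -0.0794  (Unilever)
Σw_i=1.0000  μᵀw=0.1400
σ²=wᵀΣw=λ₁·μ_p+λ₂ = 0.271581·0.140 + -0.012250 = 0.025772 ≈ 0.0258


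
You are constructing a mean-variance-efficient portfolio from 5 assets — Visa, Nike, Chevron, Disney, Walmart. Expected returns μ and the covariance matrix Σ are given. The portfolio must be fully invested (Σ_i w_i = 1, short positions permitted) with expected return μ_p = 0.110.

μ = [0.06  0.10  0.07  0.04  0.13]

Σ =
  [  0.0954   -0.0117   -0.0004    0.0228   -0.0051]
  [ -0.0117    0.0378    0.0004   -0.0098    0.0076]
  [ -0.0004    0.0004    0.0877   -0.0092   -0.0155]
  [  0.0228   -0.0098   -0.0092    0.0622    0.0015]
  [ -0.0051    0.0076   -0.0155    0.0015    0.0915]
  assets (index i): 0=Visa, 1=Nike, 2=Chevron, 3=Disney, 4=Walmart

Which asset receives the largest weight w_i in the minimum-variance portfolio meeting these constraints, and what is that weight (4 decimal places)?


x=Σ⁻¹μ = [0.8388  2.8481  1.1342  0.9181  1.4080]
y=Σ⁻¹𝟙 = [10.4859  32.3151  15.2919  19.3190  11.1031]
a=μᵀx=0.634300  b=𝟙ᵀx=7.147256  c=𝟙ᵀy=88.514962  D=ac−b²=5.061760
λ₁=(c·0.110−b)/D = (88.514962·0.110−7.147256)/5.061760 = 0.511559
λ₂=(a−b·0.110)/D = (0.634300−7.147256·0.110)/5.061760 = -0.030009
w* = 0.511559·x + -0.030009·y:
  w_0 = 0.511559·0.8388 + -0.030009·10.4859 = 0.1144  (Visa)
  w_1 = 0.511559·2.8481 + -0.030009·32.3151 = 0.4872  (Nike)
  w_2 = 0.511559·1.1342 + -0.030009·15.2919 = 0.1213  (Chevron)
  w_3 = 0.511559·0.9181 + -0.030009·19.3190 = -0.1101  (Disney)
  w_4 = 0.511559·1.4080 + -0.030009·11.1031 = 0.3871  (Walmart)
Σw_i=1.0000  μᵀw=0.1100
σ²=wᵀΣw=λ₁·μ_p+λ₂ = 0.511559·0.110 + -0.030009 = 0.026263 ≈ 0.0263

Nike (0.4872)


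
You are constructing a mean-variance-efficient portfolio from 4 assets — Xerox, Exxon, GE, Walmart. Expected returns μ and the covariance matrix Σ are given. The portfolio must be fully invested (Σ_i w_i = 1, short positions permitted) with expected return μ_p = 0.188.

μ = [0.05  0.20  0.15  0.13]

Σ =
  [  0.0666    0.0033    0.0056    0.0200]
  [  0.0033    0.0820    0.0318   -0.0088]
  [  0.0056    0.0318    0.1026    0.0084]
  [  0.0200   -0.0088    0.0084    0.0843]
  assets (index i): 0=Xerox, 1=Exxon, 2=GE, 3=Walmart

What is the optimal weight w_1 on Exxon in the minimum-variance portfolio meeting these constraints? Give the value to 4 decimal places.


p=Σ⁻¹μ = [0.0673  2.3981  0.5743  1.7192]
q=Σ⁻¹𝟙 = [11.0940  10.8850  4.9591  9.8725]
a=μᵀp=0.792633  b=𝟙ᵀp=4.758985  c=𝟙ᵀq=36.810550  D=ac−b²=6.529340
λ₁=(c·0.188−b)/D = (36.810550·0.188−4.758985)/6.529340 = 0.331029
λ₂=(a−b·0.188)/D = (0.792633−4.758985·0.188)/6.529340 = -0.015630
w* = 0.331029·p + -0.015630·q:
  w_0 = 0.331029·0.0673 + -0.015630·11.0940 = -0.1511  (Xerox)
  w_1 = 0.331029·2.3981 + -0.015630·10.8850 = 0.6237  (Exxon)
  w_2 = 0.331029·0.5743 + -0.015630·4.9591 = 0.1126  (GE)
  w_3 = 0.331029·1.7192 + -0.015630·9.8725 = 0.4148  (Walmart)
Σw_i=1.0000  μᵀw=0.1880
σ²=wᵀΣw=λ₁·μ_p+λ₂ = 0.331029·0.188 + -0.015630 = 0.046603 ≈ 0.0466

0.6237


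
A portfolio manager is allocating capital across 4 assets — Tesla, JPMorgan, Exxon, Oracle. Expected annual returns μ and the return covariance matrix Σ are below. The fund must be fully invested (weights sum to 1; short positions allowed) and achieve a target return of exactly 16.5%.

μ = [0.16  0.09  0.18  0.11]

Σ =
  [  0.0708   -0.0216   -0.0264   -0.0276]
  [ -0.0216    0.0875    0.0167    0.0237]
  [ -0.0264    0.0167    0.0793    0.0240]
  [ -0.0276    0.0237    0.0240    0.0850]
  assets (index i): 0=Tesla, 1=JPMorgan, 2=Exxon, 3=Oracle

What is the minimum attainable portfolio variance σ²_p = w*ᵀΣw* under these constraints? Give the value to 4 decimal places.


x=Σ⁻¹μ = [4.3186  1.1034  3.0094  1.5390]
y=Σ⁻¹𝟙 = [28.8115  11.9326  15.6407  13.3767]
a=μᵀx=1.501284  b=𝟙ᵀx=9.970541  c=𝟙ᵀy=69.761514  D=ac−b²=5.320150
λ₁=(c·0.165−b)/D = (69.761514·0.165−9.970541)/5.320150 = 0.289486
λ₂=(a−b·0.165)/D = (1.501284−9.970541·0.165)/5.320150 = -0.027040
w* = 0.289486·x + -0.027040·y:
  w_0 = 0.289486·4.3186 + -0.027040·28.8115 = 0.4711  (Tesla)
  w_1 = 0.289486·1.1034 + -0.027040·11.9326 = -0.0032  (JPMorgan)
  w_2 = 0.289486·3.0094 + -0.027040·15.6407 = 0.4483  (Exxon)
  w_3 = 0.289486·1.5390 + -0.027040·13.3767 = 0.0838  (Oracle)
Σw_i=1.0000  μᵀw=0.1650
σ²=wᵀΣw=λ₁·μ_p+λ₂ = 0.289486·0.165 + -0.027040 = 0.020725 ≈ 0.0207

0.0207


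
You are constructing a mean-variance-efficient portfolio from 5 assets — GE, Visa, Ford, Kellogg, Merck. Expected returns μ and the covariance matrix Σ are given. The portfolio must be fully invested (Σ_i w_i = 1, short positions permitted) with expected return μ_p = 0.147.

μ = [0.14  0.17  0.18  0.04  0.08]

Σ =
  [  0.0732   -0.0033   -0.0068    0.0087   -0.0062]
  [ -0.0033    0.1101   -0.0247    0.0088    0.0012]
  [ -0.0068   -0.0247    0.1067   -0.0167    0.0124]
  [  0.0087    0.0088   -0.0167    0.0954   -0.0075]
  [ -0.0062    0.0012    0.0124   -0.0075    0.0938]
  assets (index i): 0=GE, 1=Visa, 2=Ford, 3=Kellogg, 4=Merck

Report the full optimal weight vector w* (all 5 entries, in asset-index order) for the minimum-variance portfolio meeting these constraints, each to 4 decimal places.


0.2828  0.2626  0.2913  0.0683  0.0950

x=Σ⁻¹μ = [2.2229  2.0812  2.3039  0.4835  0.7073]
y=Σ⁻¹𝟙 = [15.0007  11.5525  13.5297  11.2515  10.6158]
a=μᵀx=1.155622  b=𝟙ᵀx=7.798701  c=𝟙ᵀy=61.950261  D=ac−b²=10.771361
λ₁=(c·0.147−b)/D = (61.950261·0.147−7.798701)/10.771361 = 0.121432
λ₂=(a−b·0.147)/D = (1.155622−7.798701·0.147)/10.771361 = 0.000855
w* = 0.121432·x + 0.000855·y:
  w_0 = 0.121432·2.2229 + 0.000855·15.0007 = 0.2828  (GE)
  w_1 = 0.121432·2.0812 + 0.000855·11.5525 = 0.2626  (Visa)
  w_2 = 0.121432·2.3039 + 0.000855·13.5297 = 0.2913  (Ford)
  w_3 = 0.121432·0.4835 + 0.000855·11.2515 = 0.0683  (Kellogg)
  w_4 = 0.121432·0.7073 + 0.000855·10.6158 = 0.0950  (Merck)
Σw_i=1.0000  μᵀw=0.1470
σ²=wᵀΣw=λ₁·μ_p+λ₂ = 0.121432·0.147 + 0.000855 = 0.018706 ≈ 0.0187


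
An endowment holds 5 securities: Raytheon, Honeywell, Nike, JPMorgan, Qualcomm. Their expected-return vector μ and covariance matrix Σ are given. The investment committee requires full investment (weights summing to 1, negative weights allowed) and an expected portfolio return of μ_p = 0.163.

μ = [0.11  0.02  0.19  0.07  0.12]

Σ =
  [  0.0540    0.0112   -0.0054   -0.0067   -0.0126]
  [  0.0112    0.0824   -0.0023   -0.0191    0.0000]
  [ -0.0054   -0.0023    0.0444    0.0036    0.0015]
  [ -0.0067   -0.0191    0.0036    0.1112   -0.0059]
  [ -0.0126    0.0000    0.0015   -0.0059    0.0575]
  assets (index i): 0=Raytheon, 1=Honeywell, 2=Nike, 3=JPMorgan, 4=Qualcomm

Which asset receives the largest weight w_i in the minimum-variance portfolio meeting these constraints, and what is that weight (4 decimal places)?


Nike (0.5334)

p=Σ⁻¹μ = [3.2106  0.1283  4.5147  0.8452  2.7595]
q=Σ⁻¹𝟙 = [25.5487  12.3874  24.4064  13.1272  23.7001]
a=μᵀp=1.603821  b=𝟙ᵀp=11.458238  c=𝟙ᵀq=99.169742  D=ac−b²=27.759274
λ₁=(c·0.163−b)/D = (99.169742·0.163−11.458238)/27.759274 = 0.169544
λ₂=(a−b·0.163)/D = (1.603821−11.458238·0.163)/27.759274 = -0.009506
w* = 0.169544·p + -0.009506·q:
  w_0 = 0.169544·3.2106 + -0.009506·25.5487 = 0.3015  (Raytheon)
  w_1 = 0.169544·0.1283 + -0.009506·12.3874 = -0.0960  (Honeywell)
  w_2 = 0.169544·4.5147 + -0.009506·24.4064 = 0.5334  (Nike)
  w_3 = 0.169544·0.8452 + -0.009506·13.1272 = 0.0185  (JPMorgan)
  w_4 = 0.169544·2.7595 + -0.009506·23.7001 = 0.2426  (Qualcomm)
Σw_i=1.0000  μᵀw=0.1630
σ²=wᵀΣw=λ₁·μ_p+λ₂ = 0.169544·0.163 + -0.009506 = 0.018130 ≈ 0.0181


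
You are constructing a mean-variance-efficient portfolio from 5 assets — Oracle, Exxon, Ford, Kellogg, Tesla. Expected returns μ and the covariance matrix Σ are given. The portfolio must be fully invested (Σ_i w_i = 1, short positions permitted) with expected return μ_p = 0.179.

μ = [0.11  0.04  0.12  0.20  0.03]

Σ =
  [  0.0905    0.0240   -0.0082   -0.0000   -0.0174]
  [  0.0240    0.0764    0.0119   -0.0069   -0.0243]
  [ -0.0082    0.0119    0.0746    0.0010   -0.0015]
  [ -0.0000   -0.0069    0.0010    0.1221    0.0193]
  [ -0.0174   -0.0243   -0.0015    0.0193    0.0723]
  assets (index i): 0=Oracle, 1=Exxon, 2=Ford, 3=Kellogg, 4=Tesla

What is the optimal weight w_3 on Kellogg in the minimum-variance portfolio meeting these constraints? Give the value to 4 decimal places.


u=Σ⁻¹μ = [1.4316  0.0718  1.7416  1.5642  0.4022]
v=Σ⁻¹𝟙 = [12.3585  14.1848  12.8332  5.6738  20.3247]
a=μᵀu=0.694245  b=𝟙ᵀu=5.211317  c=𝟙ᵀv=65.375005  D=ac−b²=18.228446
λ₁=(c·0.179−b)/D = (65.375005·0.179−5.211317)/18.228446 = 0.356081
λ₂=(a−b·0.179)/D = (0.694245−5.211317·0.179)/18.228446 = -0.013088
w* = 0.356081·u + -0.013088·v:
  w_0 = 0.356081·1.4316 + -0.013088·12.3585 = 0.3480  (Oracle)
  w_1 = 0.356081·0.0718 + -0.013088·14.1848 = -0.1601  (Exxon)
  w_2 = 0.356081·1.7416 + -0.013088·12.8332 = 0.4522  (Ford)
  w_3 = 0.356081·1.5642 + -0.013088·5.6738 = 0.4827  (Kellogg)
  w_4 = 0.356081·0.4022 + -0.013088·20.3247 = -0.1228  (Tesla)
Σw_i=1.0000  μᵀw=0.1790
σ²=wᵀΣw=λ₁·μ_p+λ₂ = 0.356081·0.179 + -0.013088 = 0.050650 ≈ 0.0507

0.4827


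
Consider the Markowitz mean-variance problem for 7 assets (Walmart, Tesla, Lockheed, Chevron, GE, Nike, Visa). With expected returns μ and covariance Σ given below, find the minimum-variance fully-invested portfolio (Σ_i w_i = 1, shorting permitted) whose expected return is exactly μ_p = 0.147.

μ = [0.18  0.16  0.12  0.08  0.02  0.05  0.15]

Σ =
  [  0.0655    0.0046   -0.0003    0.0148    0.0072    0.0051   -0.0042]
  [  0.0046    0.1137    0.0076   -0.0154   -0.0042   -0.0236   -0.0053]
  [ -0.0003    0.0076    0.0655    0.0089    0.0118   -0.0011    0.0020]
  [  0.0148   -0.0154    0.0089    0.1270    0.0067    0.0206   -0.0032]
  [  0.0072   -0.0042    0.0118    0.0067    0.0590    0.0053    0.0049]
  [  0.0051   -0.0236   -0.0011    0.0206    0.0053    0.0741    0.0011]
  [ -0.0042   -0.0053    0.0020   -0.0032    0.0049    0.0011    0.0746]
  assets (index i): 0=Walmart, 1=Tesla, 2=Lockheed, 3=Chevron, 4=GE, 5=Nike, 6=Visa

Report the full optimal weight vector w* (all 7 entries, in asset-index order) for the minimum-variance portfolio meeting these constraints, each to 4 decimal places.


0.2938  0.1687  0.1846  0.0376  -0.0429  0.1091  0.2490

u=Σ⁻¹μ = [2.7103  1.5034  1.6675  0.3169  -0.5235  0.9076  2.2600]
v=Σ⁻¹𝟙 = [11.9543  12.2557  11.0797  4.6070  11.1706  14.4542  13.9023]
a=μᵀu=1.327770  b=𝟙ᵀu=8.842279  c=𝟙ᵀv=79.423813  D=ac−b²=27.270684
λ₁=(c·0.147−b)/D = (79.423813·0.147−8.842279)/27.270684 = 0.103885
λ₂=(a−b·0.147)/D = (1.327770−8.842279·0.147)/27.270684 = 0.001025
w* = 0.103885·u + 0.001025·v:
  w_0 = 0.103885·2.7103 + 0.001025·11.9543 = 0.2938  (Walmart)
  w_1 = 0.103885·1.5034 + 0.001025·12.2557 = 0.1687  (Tesla)
  w_2 = 0.103885·1.6675 + 0.001025·11.0797 = 0.1846  (Lockheed)
  w_3 = 0.103885·0.3169 + 0.001025·4.6070 = 0.0376  (Chevron)
  w_4 = 0.103885·-0.5235 + 0.001025·11.1706 = -0.0429  (GE)
  w_5 = 0.103885·0.9076 + 0.001025·14.4542 = 0.1091  (Nike)
  w_6 = 0.103885·2.2600 + 0.001025·13.9023 = 0.2490  (Visa)
Σw_i=1.0000  μᵀw=0.1470
σ²=wᵀΣw=λ₁·μ_p+λ₂ = 0.103885·0.147 + 0.001025 = 0.016296 ≈ 0.0163


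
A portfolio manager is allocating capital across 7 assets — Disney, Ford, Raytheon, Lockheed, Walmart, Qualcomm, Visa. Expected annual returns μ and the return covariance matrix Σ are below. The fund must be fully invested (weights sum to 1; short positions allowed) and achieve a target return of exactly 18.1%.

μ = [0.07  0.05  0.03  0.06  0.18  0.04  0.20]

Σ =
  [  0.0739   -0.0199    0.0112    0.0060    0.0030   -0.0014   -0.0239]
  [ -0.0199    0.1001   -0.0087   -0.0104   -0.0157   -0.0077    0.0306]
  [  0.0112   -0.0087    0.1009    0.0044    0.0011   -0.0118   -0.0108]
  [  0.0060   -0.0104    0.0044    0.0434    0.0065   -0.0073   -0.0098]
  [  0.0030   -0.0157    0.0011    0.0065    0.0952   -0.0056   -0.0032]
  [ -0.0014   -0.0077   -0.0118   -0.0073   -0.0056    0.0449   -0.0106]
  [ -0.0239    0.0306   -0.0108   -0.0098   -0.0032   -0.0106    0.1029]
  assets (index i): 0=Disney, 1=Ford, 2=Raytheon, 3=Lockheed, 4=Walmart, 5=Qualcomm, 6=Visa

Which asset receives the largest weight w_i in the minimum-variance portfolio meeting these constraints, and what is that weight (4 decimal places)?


Visa (0.5014)

p=Σ⁻¹μ = [1.7350  0.7982  0.6398  1.9804  2.0601  2.4623  2.6827]
q=Σ⁻¹𝟙 = [19.7226  18.2602  14.4794  32.1796  13.5509  41.0185  18.1001]
a=μᵀp=1.305245  b=𝟙ᵀp=12.358681  c=𝟙ᵀq=157.311368  D=ac−b²=52.592934
λ₁=(c·0.181−b)/D = (157.311368·0.181−12.358681)/52.592934 = 0.306404
λ₂=(a−b·0.181)/D = (1.305245−12.358681·0.181)/52.592934 = -0.017715
w* = 0.306404·p + -0.017715·q:
  w_0 = 0.306404·1.7350 + -0.017715·19.7226 = 0.1822  (Disney)
  w_1 = 0.306404·0.7982 + -0.017715·18.2602 = -0.0789  (Ford)
  w_2 = 0.306404·0.6398 + -0.017715·14.4794 = -0.0604  (Raytheon)
  w_3 = 0.306404·1.9804 + -0.017715·32.1796 = 0.0368  (Lockheed)
  w_4 = 0.306404·2.0601 + -0.017715·13.5509 = 0.3912  (Walmart)
  w_5 = 0.306404·2.4623 + -0.017715·41.0185 = 0.0278  (Qualcomm)
  w_6 = 0.306404·2.6827 + -0.017715·18.1001 = 0.5014  (Visa)
Σw_i=1.0000  μᵀw=0.1810
σ²=wᵀΣw=λ₁·μ_p+λ₂ = 0.306404·0.181 + -0.017715 = 0.037744 ≈ 0.0377


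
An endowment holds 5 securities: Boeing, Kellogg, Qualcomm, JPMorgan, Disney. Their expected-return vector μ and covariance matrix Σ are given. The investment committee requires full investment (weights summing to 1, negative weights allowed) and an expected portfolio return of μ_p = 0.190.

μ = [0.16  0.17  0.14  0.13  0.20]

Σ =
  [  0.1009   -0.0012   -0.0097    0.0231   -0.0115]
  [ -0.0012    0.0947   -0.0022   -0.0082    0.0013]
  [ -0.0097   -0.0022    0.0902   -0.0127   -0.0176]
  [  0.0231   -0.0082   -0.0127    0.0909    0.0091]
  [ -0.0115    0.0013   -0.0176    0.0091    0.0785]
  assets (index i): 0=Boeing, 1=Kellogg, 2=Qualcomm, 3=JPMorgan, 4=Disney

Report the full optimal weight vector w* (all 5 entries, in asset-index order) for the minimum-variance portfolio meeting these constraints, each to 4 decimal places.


0.2575  0.1973  0.1136  -0.1862  0.6178

g=Σ⁻¹μ = [1.9689  1.9349  2.6073  1.1426  3.2563]
h=Σ⁻¹𝟙 = [11.3804  11.7292  17.2945  9.8872  16.9431]
a=μᵀg=1.808778  b=𝟙ᵀg=10.910016  c=𝟙ᵀh=67.234407  D=ac−b²=2.583689
λ₁=(c·0.190−b)/D = (67.234407·0.190−10.910016)/2.583689 = 0.721651
λ₂=(a−b·0.190)/D = (1.808778−10.910016·0.190)/2.583689 = -0.102228
w* = 0.721651·g + -0.102228·h:
  w_0 = 0.721651·1.9689 + -0.102228·11.3804 = 0.2575  (Boeing)
  w_1 = 0.721651·1.9349 + -0.102228·11.7292 = 0.1973  (Kellogg)
  w_2 = 0.721651·2.6073 + -0.102228·17.2945 = 0.1136  (Qualcomm)
  w_3 = 0.721651·1.1426 + -0.102228·9.8872 = -0.1862  (JPMorgan)
  w_4 = 0.721651·3.2563 + -0.102228·16.9431 = 0.6178  (Disney)
Σw_i=1.0000  μᵀw=0.1900
σ²=wᵀΣw=λ₁·μ_p+λ₂ = 0.721651·0.190 + -0.102228 = 0.034886 ≈ 0.0349


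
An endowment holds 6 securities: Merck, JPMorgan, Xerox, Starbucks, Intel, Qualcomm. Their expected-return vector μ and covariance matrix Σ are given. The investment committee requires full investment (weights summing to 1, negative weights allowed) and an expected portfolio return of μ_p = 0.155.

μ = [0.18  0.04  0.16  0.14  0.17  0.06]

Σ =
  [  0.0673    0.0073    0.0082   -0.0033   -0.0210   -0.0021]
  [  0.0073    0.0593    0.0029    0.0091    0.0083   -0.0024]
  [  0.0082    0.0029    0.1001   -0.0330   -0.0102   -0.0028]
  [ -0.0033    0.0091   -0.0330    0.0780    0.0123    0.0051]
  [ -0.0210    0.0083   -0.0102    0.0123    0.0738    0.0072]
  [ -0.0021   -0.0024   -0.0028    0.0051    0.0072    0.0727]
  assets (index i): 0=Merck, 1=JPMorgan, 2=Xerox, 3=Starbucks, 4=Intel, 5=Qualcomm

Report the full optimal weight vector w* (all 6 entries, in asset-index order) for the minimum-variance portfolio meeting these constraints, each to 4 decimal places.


0.2692  0.0052  0.1994  0.2023  0.2425  0.0814

p=Σ⁻¹μ = [3.6132  -0.7233  2.5108  2.5434  3.2875  0.4985]
q=Σ⁻¹𝟙 = [18.0399  9.7806  15.3439  15.6113  15.8806  12.5222]
a=μᵀp=1.968029  b=𝟙ᵀp=11.730059  c=𝟙ᵀq=87.178599  D=ac−b²=33.975742
λ₁=(c·0.155−b)/D = (87.178599·0.155−11.730059)/33.975742 = 0.052468
λ₂=(a−b·0.155)/D = (1.968029−11.730059·0.155)/33.975742 = 0.004411
w* = 0.052468·p + 0.004411·q:
  w_0 = 0.052468·3.6132 + 0.004411·18.0399 = 0.2692  (Merck)
  w_1 = 0.052468·-0.7233 + 0.004411·9.7806 = 0.0052  (JPMorgan)
  w_2 = 0.052468·2.5108 + 0.004411·15.3439 = 0.1994  (Xerox)
  w_3 = 0.052468·2.5434 + 0.004411·15.6113 = 0.2023  (Starbucks)
  w_4 = 0.052468·3.2875 + 0.004411·15.8806 = 0.2425  (Intel)
  w_5 = 0.052468·0.4985 + 0.004411·12.5222 = 0.0814  (Qualcomm)
Σw_i=1.0000  μᵀw=0.1550
σ²=wᵀΣw=λ₁·μ_p+λ₂ = 0.052468·0.155 + 0.004411 = 0.012544 ≈ 0.0125


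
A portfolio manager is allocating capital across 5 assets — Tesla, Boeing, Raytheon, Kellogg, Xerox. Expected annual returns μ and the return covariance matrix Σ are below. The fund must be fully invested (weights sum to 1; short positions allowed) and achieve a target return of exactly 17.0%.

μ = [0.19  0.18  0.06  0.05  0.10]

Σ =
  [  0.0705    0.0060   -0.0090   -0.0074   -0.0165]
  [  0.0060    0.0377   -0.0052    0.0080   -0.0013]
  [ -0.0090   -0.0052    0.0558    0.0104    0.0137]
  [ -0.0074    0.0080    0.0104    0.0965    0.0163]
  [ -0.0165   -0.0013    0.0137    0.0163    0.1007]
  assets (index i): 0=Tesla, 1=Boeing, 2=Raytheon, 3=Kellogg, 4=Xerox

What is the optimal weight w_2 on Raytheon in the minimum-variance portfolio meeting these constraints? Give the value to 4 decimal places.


p=Σ⁻¹μ = [2.8119  4.6086  1.6484  -0.0449  1.2963]
q=Σ⁻¹𝟙 = [17.3544  25.5635  19.6846  5.8517  9.4788]
a=μᵀp=1.590102  b=𝟙ᵀp=10.320301  c=𝟙ᵀq=77.932999  D=ac−b²=17.412764
λ₁=(c·0.170−b)/D = (77.932999·0.170−10.320301)/17.412764 = 0.168170
λ₂=(a−b·0.170)/D = (1.590102−10.320301·0.170)/17.412764 = -0.009438
w* = 0.168170·p + -0.009438·q:
  w_0 = 0.168170·2.8119 + -0.009438·17.3544 = 0.3091  (Tesla)
  w_1 = 0.168170·4.6086 + -0.009438·25.5635 = 0.5338  (Boeing)
  w_2 = 0.168170·1.6484 + -0.009438·19.6846 = 0.0914  (Raytheon)
  w_3 = 0.168170·-0.0449 + -0.009438·5.8517 = -0.0628  (Kellogg)
  w_4 = 0.168170·1.2963 + -0.009438·9.4788 = 0.1285  (Xerox)
Σw_i=1.0000  μᵀw=0.1700
σ²=wᵀΣw=λ₁·μ_p+λ₂ = 0.168170·0.170 + -0.009438 = 0.019150 ≈ 0.0192

0.0914


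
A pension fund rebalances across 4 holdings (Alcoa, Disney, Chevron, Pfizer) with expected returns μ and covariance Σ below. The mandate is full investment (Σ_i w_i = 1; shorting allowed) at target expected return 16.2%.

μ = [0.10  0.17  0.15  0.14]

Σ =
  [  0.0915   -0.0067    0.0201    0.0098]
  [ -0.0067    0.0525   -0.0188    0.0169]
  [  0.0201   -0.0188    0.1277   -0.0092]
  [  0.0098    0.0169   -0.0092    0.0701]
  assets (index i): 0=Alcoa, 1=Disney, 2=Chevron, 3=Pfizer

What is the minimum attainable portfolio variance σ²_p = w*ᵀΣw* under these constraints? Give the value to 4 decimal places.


0.0263

u=Σ⁻¹μ = [0.8566  3.5389  1.6502  1.2408]
v=Σ⁻¹𝟙 = [9.2417  20.8652  10.1159  9.2707]
a=μᵀu=1.108519  b=𝟙ᵀu=7.286533  c=𝟙ᵀv=49.493472  D=ac−b²=1.770877
λ₁=(c·0.162−b)/D = (49.493472·0.162−7.286533)/1.770877 = 0.413021
λ₂=(a−b·0.162)/D = (1.108519−7.286533·0.162)/1.770877 = -0.040601
w* = 0.413021·u + -0.040601·v:
  w_0 = 0.413021·0.8566 + -0.040601·9.2417 = -0.0214  (Alcoa)
  w_1 = 0.413021·3.5389 + -0.040601·20.8652 = 0.6145  (Disney)
  w_2 = 0.413021·1.6502 + -0.040601·10.1159 = 0.2708  (Chevron)
  w_3 = 0.413021·1.2408 + -0.040601·9.2707 = 0.1361  (Pfizer)
Σw_i=1.0000  μᵀw=0.1620
σ²=wᵀΣw=λ₁·μ_p+λ₂ = 0.413021·0.162 + -0.040601 = 0.026308 ≈ 0.0263


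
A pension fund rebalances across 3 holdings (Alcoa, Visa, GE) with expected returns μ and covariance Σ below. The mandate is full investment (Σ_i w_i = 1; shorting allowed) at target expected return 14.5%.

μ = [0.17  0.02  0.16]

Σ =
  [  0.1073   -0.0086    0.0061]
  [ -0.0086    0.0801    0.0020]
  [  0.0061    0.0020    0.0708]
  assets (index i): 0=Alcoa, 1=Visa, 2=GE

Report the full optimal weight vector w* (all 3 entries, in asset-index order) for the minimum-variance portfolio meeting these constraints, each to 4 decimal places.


p=Σ⁻¹μ = [1.4924  0.3570  2.1212]
q=Σ⁻¹𝟙 = [9.6429  13.1971  12.9207]
a=μᵀp=0.600236  b=𝟙ᵀp=3.970537  c=𝟙ᵀq=35.760637  D=ac−b²=5.699666
λ₁=(c·0.145−b)/D = (35.760637·0.145−3.970537)/5.699666 = 0.213127
λ₂=(a−b·0.145)/D = (0.600236−3.970537·0.145)/5.699666 = 0.004300
w* = 0.213127·p + 0.004300·q:
  w_0 = 0.213127·1.4924 + 0.004300·9.6429 = 0.3595  (Alcoa)
  w_1 = 0.213127·0.3570 + 0.004300·13.1971 = 0.1328  (Visa)
  w_2 = 0.213127·2.1212 + 0.004300·12.9207 = 0.5076  (GE)
Σw_i=1.0000  μᵀw=0.1450
σ²=wᵀΣw=λ₁·μ_p+λ₂ = 0.213127·0.145 + 0.004300 = 0.035203 ≈ 0.0352

0.3595  0.1328  0.5076


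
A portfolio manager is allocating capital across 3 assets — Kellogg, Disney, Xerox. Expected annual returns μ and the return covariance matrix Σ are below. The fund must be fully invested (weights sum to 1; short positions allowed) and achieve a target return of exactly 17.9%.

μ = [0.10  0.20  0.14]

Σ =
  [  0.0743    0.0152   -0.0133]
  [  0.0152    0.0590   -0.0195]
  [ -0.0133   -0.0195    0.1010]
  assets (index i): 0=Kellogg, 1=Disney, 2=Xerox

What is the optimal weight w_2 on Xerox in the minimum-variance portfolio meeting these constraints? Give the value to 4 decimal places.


0.3106

u=Σ⁻¹μ = [0.9548  3.8919  2.2633]
v=Σ⁻¹𝟙 = [12.3289  18.7802  15.1504]
a=μᵀu=1.190717  b=𝟙ᵀu=7.109992  c=𝟙ᵀv=46.259549  D=ac−b²=4.530050
λ₁=(c·0.179−b)/D = (46.259549·0.179−7.109992)/4.530050 = 0.258379
λ₂=(a−b·0.179)/D = (1.190717−7.109992·0.179)/4.530050 = -0.018095
w* = 0.258379·u + -0.018095·v:
  w_0 = 0.258379·0.9548 + -0.018095·12.3289 = 0.0236  (Kellogg)
  w_1 = 0.258379·3.8919 + -0.018095·18.7802 = 0.6657  (Disney)
  w_2 = 0.258379·2.2633 + -0.018095·15.1504 = 0.3106  (Xerox)
Σw_i=1.0000  μᵀw=0.1790
σ²=wᵀΣw=λ₁·μ_p+λ₂ = 0.258379·0.179 + -0.018095 = 0.028155 ≈ 0.0282
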